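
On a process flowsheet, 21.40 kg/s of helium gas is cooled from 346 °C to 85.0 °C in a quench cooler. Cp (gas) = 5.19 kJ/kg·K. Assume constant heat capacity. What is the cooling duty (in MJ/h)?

Q = ṁ·Cp·ΔT = 21.40 × 5.19 × (85.0 − 346) = -28988 kJ/s
Cooling duty = 104360 MJ/h

Q_c = 104000 MJ/h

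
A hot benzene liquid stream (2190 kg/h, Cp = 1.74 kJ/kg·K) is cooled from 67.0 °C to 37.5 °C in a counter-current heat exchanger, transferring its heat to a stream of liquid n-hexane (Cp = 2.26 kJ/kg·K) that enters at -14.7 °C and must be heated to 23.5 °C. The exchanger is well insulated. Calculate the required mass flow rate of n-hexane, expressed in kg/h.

Heat released by hot stream: Q = 2190 × 1.74 × (67.0 − 37.5) = 112410 kJ/h
Energy balance on cold side (adiabatic exchanger): Q = ṁ_c·Cp_c·(T_c,out − T_c,in)
ṁ_c = 112410 / [2.26 × (23.5 − -14.7)] = 1302.1 kg/h

ṁ_c = 1300 kg/h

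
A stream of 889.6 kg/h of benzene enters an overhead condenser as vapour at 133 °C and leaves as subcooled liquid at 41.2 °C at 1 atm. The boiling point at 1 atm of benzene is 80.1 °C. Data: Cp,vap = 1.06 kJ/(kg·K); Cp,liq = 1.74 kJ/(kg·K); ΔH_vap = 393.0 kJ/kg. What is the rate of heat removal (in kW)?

Q_c = 128 kW

vapour 133→80.1 °C: -56.074 kJ/kg
condensation at 80.1 °C: -393 kJ/kg
liquid 80.1→41.2 °C: -67.686 kJ/kg
Δh = -56.074 + -393 + -67.686 = -516.76 kJ/kg
Q = ṁ·Δh = 889.6 kg/h × -516.76 kJ/kg = -459710 kJ/h
|Q| = 127.7 kW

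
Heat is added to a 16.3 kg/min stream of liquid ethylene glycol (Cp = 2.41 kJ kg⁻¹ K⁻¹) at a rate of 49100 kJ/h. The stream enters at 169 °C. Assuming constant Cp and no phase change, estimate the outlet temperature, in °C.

T_out = 190 °C

Q = 49100 kJ/h = 818.33 kJ/min
ΔT = Q/(ṁ·Cp) = 818.33/(16.3×2.41) = 20.832 K
T_out = 169 + 20.832 = 189.83 °C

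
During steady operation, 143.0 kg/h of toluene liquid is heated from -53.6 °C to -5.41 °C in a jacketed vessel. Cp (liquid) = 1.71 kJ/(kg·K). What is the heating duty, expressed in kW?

Q = 3.27 kW

Q = ṁ·Cp·ΔT = 143.0 × 1.71 × (-5.41 − -53.6) = 11784 kJ/h
Converting: 11784 / 3600 s = 3.2733 kW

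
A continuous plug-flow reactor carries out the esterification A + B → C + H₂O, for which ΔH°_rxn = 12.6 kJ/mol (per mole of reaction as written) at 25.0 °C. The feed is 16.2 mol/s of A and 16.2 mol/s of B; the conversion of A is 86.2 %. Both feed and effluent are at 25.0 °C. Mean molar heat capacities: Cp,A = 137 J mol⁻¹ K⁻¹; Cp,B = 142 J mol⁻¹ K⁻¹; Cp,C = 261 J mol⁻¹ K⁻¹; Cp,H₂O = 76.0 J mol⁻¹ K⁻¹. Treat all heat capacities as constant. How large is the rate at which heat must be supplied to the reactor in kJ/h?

Extent of reaction ξ = 0.862 × 16.2 = 13.964 mol/s
Reaction term: ξ·ΔH°_rxn = 13.964 × 12.6 = 175.95 kJ/s
Q = ΔH = 175.95 kJ/s = 175.95 kW
Heat supplied = 633430 kJ/h

Q_in = 633000 kJ/h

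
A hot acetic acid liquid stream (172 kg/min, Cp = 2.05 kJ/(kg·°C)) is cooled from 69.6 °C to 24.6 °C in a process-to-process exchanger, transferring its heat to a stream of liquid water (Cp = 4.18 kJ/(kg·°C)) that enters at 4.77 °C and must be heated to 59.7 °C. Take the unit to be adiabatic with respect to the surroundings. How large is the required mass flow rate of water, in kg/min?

ṁ_c = 69.1 kg/min

Heat released by hot stream: Q = 172 × 2.05 × (69.6 − 24.6) = 15867 kJ/min
Energy balance on cold side (adiabatic exchanger): Q = ṁ_c·Cp_c·(T_c,out − T_c,in)
ṁ_c = 15867 / [4.18 × (59.7 − 4.77)] = 69.105 kg/min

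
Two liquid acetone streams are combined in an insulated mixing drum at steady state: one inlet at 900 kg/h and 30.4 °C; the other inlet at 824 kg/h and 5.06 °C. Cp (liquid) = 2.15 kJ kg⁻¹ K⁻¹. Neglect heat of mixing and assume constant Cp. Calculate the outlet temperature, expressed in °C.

No heat crosses the boundary, so H_out = H_in.
T_out = Σ ṁᵢCp,ᵢTᵢ / Σ ṁᵢCp,ᵢ
      = 67788 / 3706.6 = 18.289 °C

T_out = 18.3 °C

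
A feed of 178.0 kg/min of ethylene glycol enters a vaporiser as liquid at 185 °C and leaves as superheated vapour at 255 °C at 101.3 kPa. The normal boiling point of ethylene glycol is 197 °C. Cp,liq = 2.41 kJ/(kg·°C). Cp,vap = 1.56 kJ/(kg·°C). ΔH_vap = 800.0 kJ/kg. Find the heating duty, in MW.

Q = 2.73 MW

liquid 185→197 °C: 28.92 kJ/kg
vaporisation at 197 °C: 800 kJ/kg
vapour 197→255 °C: 90.48 kJ/kg
Δh = 28.92 + 800 + 90.48 = 919.4 kJ/kg
Q = ṁ·Δh = 178.0 kg/min × 919.4 kJ/kg = 163650 kJ/min
|Q| = 2727.6 kW = 2.7276 MW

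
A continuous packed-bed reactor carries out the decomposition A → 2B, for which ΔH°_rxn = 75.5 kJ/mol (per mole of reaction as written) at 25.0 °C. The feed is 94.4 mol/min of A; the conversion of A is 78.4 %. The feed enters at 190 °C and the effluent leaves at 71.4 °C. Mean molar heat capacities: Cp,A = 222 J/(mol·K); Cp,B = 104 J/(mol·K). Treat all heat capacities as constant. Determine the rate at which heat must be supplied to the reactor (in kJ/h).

Q_in = 183000 kJ/h

Extent of reaction ξ = 0.784 × 94.4 = 74.01 mol/min
Reaction term: ξ·ΔH°_rxn = 74.01 × 75.5 = 5587.7 kJ/min
Sensible, feed 190→25 °C: -3457.9 kJ/min
Outlet flows (mol/min): A 20.39, B 148.02
Sensible, products 25→71.4 °C: 924.32 kJ/min
Q = ΔH = 3054.2 kJ/min = 50.903 kW
Heat supplied = 183250 kJ/h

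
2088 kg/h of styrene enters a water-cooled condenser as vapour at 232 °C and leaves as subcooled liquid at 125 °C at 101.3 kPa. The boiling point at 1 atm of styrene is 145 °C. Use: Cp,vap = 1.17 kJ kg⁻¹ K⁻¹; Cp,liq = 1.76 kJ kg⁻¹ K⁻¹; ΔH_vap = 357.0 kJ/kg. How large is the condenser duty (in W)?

vapour 232→145 °C: -101.79 kJ/kg
condensation at 145 °C: -357 kJ/kg
liquid 145→125 °C: -35.2 kJ/kg
Δh = -101.79 + -357 + -35.2 = -493.99 kJ/kg
Q = ṁ·Δh = 2088 kg/h × -493.99 kJ/kg = -1.0315e+06 kJ/h
|Q| = 286.51 kW = 286510 W

Q_c = 287000 W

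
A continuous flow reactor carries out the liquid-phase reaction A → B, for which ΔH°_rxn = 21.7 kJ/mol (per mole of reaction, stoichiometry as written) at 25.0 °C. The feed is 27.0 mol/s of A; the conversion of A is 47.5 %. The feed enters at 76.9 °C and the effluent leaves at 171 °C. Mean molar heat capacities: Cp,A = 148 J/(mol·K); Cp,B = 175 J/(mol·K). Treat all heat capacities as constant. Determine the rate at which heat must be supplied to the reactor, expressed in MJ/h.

Extent of reaction ξ = 0.475 × 27.0 = 12.825 mol/s
Reaction term: ξ·ΔH°_rxn = 12.825 × 21.7 = 278.3 kJ/s
Sensible, feed 76.9→25 °C: -207.39 kJ/s
Outlet flows (mol/s): A 14.175, B 12.825
Sensible, products 25→171 °C: 633.97 kJ/s
Q = ΔH = 704.88 kJ/s = 704.88 kW
Heat supplied = 2537.6 MJ/h

Q_in = 2540 MJ/h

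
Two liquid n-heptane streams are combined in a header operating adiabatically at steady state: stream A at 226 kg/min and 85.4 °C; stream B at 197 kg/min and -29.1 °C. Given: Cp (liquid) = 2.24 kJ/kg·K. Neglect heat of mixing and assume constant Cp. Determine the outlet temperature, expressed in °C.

T_out = 32.1 °C

Energy balance with Q = 0: Σ ṁᵢCp,ᵢ(T_out − Tᵢ) = 0
Σ ṁᵢCp,ᵢTᵢ = 226×2.24×85.4 + 197×2.24×-29.1 = 30392
Σ ṁᵢCp,ᵢ = 226×2.24 + 197×2.24 = 947.52
T_out = 30392 / 947.52 = 32.075 °C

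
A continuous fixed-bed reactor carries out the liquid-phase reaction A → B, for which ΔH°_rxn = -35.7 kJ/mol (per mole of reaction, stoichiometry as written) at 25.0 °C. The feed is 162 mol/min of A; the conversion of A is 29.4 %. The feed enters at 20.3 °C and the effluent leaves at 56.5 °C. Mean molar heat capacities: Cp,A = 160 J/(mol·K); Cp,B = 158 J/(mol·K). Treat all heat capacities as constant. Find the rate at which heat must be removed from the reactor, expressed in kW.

Extent of reaction ξ = 0.294 × 162 = 47.628 mol/min
Reaction term: ξ·ΔH°_rxn = 47.628 × -35.7 = -1700.3 kJ/min
Sensible, feed 20.3→25 °C: 121.82 kJ/min
Outlet flows (mol/min): A 114.37, B 47.628
Sensible, products 25→56.5 °C: 813.48 kJ/min
Q = ΔH = -765.02 kJ/min = -12.75 kW
Heat removed = 12.75 kW

Q_out = 12.8 kW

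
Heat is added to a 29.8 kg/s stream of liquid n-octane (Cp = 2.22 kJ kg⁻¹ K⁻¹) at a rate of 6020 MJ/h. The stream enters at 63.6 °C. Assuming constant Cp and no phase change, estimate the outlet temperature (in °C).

Q = 6020 MJ/h = 1672.2 kJ/s
ΔT = Q/(ṁ·Cp) = 1672.2/(29.8×2.22) = 25.277 K
T_out = 63.6 + 25.277 = 88.877 °C

T_out = 88.9 °C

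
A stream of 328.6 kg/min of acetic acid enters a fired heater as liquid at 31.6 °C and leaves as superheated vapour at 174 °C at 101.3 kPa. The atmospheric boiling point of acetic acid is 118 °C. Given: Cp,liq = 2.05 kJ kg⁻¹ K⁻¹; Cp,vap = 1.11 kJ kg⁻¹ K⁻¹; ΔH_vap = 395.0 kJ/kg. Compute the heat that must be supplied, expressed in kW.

liquid 31.6→118 °C: 177.12 kJ/kg
vaporisation at 118 °C: 395 kJ/kg
vapour 118→174 °C: 62.16 kJ/kg
Δh = 177.12 + 395 + 62.16 = 634.28 kJ/kg
Q = ṁ·Δh = 328.6 kg/min × 634.28 kJ/kg = 208420 kJ/min
|Q| = 3473.7 kW

Q = 3470 kW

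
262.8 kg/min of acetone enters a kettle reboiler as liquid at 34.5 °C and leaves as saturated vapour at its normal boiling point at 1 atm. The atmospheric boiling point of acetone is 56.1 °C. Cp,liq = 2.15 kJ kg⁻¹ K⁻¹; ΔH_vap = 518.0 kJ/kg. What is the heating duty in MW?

Q = 2.47 MW

liquid 34.5→56.1 °C: 46.44 kJ/kg
vaporisation at 56.1 °C: 518 kJ/kg
Δh = 46.44 + 518 = 564.44 kJ/kg
Q = ṁ·Δh = 262.8 kg/min × 564.44 kJ/kg = 148330 kJ/min
|Q| = 2472.2 kW = 2.4722 MW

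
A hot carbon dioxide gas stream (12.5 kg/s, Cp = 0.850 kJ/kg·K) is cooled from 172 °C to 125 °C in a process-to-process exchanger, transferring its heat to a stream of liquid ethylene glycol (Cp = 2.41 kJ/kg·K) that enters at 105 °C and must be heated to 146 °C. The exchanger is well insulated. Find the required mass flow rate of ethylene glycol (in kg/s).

Heat released by hot stream: Q = 12.5 × 0.850 × (172 − 125) = 499.38 kJ/s
Energy balance on cold side (adiabatic exchanger): Q = ṁ_c·Cp_c·(T_c,out − T_c,in)
ṁ_c = 499.38 / [2.41 × (146 − 105)] = 5.0539 kg/s

ṁ_c = 5.05 kg/s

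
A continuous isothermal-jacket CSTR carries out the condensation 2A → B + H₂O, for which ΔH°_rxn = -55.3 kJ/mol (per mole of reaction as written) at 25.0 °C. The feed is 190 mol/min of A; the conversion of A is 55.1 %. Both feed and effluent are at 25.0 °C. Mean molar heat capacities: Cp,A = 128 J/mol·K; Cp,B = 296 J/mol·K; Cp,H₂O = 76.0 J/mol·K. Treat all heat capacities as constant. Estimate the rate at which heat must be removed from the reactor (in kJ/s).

Q_out = 48.2 kJ/s

Extent of reaction ξ = 0.551 × 190 / 2 = 52.345 mol/min
Reaction term: ξ·ΔH°_rxn = 52.345 × -55.3 = -2894.7 kJ/min
Q = ΔH = -2894.7 kJ/min = -48.245 kW
Heat removed = 48.245 kJ/s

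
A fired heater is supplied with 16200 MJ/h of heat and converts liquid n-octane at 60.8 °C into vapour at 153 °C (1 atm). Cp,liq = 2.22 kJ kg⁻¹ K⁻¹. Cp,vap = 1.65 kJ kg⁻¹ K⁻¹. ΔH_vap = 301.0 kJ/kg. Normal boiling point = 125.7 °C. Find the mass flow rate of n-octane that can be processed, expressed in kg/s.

ṁ = 9.18 kg/s

Δh = 2.22×(125.7−60.8) + 301.0 + 1.65×(153−125.7) = 490.12 kJ/kg
Q = 16200 MJ/h = 4500 kJ/s = 4500 kJ/s
ṁ = Q/Δh = 4500 / 490.12 = 9.1814 kg/s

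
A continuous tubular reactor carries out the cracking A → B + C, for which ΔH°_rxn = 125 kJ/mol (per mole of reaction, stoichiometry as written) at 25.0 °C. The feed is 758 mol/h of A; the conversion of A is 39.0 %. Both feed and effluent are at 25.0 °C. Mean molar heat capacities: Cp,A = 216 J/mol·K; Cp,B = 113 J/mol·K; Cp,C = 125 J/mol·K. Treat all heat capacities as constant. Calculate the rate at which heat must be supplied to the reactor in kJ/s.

Q_in = 10.3 kJ/s

Extent of reaction ξ = 0.390 × 758 = 295.62 mol/h
Reaction term: ξ·ΔH°_rxn = 295.62 × 125 = 36952 kJ/h
Q = ΔH = 36952 kJ/h = 10.265 kW
Heat supplied = 10.265 kJ/s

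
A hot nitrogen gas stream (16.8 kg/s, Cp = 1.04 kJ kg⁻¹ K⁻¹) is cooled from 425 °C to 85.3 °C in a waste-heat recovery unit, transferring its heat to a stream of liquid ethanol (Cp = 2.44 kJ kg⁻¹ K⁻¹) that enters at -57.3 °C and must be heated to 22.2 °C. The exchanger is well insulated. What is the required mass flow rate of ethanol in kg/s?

Heat released by hot stream: Q = 16.8 × 1.04 × (425 − 85.3) = 5935.2 kJ/s
Energy balance on cold side (adiabatic exchanger): Q = ṁ_c·Cp_c·(T_c,out − T_c,in)
ṁ_c = 5935.2 / [2.44 × (22.2 − -57.3)] = 30.597 kg/s

ṁ_c = 30.6 kg/s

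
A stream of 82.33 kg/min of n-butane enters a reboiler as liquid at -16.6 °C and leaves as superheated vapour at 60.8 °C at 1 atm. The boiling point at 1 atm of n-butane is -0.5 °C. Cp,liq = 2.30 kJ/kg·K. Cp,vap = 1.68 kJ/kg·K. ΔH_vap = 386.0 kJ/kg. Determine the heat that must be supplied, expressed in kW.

Q = 722 kW

liquid -16.6→-0.5 °C: 37.03 kJ/kg
vaporisation at -0.5 °C: 386 kJ/kg
vapour -0.5→60.8 °C: 102.98 kJ/kg
Δh = 37.03 + 386 + 102.98 = 526.01 kJ/kg
Q = ṁ·Δh = 82.33 kg/min × 526.01 kJ/kg = 43307 kJ/min
|Q| = 721.78 kW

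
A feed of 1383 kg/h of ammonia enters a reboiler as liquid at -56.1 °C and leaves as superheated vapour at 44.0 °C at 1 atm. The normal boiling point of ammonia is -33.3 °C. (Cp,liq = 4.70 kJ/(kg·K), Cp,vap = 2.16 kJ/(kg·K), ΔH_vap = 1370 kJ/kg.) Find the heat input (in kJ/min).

liquid -56.1→-33.3 °C: 107.16 kJ/kg
vaporisation at -33.3 °C: 1370 kJ/kg
vapour -33.3→44.0 °C: 166.97 kJ/kg
Δh = 107.16 + 1370 + 166.97 = 1644.1 kJ/kg
Q = ṁ·Δh = 1383 kg/h × 1644.1 kJ/kg = 2.2738e+06 kJ/h
|Q| = 631.62 kW = 37897 kJ/min

Q = 37900 kJ/min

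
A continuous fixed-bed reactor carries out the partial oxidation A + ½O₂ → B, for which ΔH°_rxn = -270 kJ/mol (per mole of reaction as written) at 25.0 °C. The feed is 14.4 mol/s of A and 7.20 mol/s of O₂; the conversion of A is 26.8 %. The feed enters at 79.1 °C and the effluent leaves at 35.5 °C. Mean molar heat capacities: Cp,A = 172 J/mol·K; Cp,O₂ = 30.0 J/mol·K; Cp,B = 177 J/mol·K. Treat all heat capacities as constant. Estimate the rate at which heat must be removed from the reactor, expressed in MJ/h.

Extent of reaction ξ = 0.268 × 14.4 = 3.8592 mol/s
Reaction term: ξ·ΔH°_rxn = 3.8592 × -270 = -1042 kJ/s
Sensible, feed 79.1→25 °C: -145.68 kJ/s
Outlet flows (mol/s): A 10.541, O₂ 5.2704, B 3.8592
Sensible, products 25→35.5 °C: 27.869 kJ/s
Q = ΔH = -1159.8 kJ/s = -1159.8 kW
Heat removed = 4175.3 MJ/h

Q_out = 4180 MJ/h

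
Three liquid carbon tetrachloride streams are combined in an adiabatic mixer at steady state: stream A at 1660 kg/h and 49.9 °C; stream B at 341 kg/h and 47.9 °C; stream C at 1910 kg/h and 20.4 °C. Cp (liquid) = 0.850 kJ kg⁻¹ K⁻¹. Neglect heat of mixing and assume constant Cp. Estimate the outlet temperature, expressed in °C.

Adiabatic, steady state ⇒ Σ ṁᵢCp,ᵢ(T_out − Tᵢ) = 0
Σ ṁᵢCp,ᵢTᵢ = 1660×0.850×49.9 + 341×0.850×47.9 + 1910×0.850×20.4 = 117410
Σ ṁᵢCp,ᵢ = 1660×0.850 + 341×0.850 + 1910×0.850 = 3324.3
T_out = 117410 / 3324.3 = 35.319 °C

T_out = 35.3 °C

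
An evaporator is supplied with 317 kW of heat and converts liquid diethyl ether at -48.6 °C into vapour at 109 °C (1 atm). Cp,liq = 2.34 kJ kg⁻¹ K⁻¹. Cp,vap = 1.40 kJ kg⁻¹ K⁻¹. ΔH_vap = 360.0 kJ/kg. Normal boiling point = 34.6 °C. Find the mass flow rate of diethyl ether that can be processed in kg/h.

Δh = 2.34×(34.6−-48.6) + 360.0 + 1.40×(109−34.6) = 658.85 kJ/kg
Q = 317 kW = 317 kJ/s = 1.1412e+06 kJ/h
ṁ = Q/Δh = 1.1412e+06 / 658.85 = 1732.1 kg/h

ṁ = 1730 kg/h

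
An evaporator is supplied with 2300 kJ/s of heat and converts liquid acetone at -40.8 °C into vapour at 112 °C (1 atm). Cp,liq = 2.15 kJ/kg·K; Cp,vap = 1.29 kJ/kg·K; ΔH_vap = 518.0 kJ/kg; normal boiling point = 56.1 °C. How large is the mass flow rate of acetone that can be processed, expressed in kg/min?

Δh = 2.15×(56.1−-40.8) + 518.0 + 1.29×(112−56.1) = 798.45 kJ/kg
Q = 2300 kJ/s = 2300 kJ/s = 138000 kJ/min
ṁ = Q/Δh = 138000 / 798.45 = 172.84 kg/min

ṁ = 173 kg/min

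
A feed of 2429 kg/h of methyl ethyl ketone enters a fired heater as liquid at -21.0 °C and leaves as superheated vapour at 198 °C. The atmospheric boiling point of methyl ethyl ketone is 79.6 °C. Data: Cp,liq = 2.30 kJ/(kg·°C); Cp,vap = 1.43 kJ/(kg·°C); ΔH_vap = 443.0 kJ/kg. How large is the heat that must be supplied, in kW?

liquid -21.0→79.6 °C: 231.38 kJ/kg
vaporisation at 79.6 °C: 443 kJ/kg
vapour 79.6→198 °C: 169.31 kJ/kg
Δh = 231.38 + 443 + 169.31 = 843.69 kJ/kg
Q = ṁ·Δh = 2429 kg/h × 843.69 kJ/kg = 2.0493e+06 kJ/h
|Q| = 569.26 kW

Q = 569 kW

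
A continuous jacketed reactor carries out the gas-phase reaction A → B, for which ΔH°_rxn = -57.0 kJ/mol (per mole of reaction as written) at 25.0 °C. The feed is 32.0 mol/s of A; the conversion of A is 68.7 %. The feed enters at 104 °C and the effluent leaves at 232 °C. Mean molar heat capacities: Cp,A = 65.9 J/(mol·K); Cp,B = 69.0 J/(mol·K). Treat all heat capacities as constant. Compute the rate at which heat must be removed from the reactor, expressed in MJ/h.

Extent of reaction ξ = 0.687 × 32.0 = 21.984 mol/s
Reaction term: ξ·ΔH°_rxn = 21.984 × -57.0 = -1253.1 kJ/s
Sensible, feed 104→25 °C: -166.6 kJ/s
Outlet flows (mol/s): A 10.016, B 21.984
Sensible, products 25→232 °C: 450.63 kJ/s
Q = ΔH = -969.05 kJ/s = -969.05 kW
Heat removed = 3488.6 MJ/h

Q_out = 3490 MJ/h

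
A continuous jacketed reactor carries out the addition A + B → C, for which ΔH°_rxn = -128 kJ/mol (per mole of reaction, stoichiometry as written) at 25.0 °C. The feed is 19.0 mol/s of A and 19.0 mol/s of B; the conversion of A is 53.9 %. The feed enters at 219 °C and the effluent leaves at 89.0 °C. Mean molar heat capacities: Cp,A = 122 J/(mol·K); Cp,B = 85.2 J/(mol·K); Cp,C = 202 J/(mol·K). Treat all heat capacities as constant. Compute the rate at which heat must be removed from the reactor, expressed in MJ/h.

Extent of reaction ξ = 0.539 × 19.0 = 10.241 mol/s
Reaction term: ξ·ΔH°_rxn = 10.241 × -128 = -1310.8 kJ/s
Sensible, feed 219→25 °C: -763.74 kJ/s
Outlet flows (mol/s): A 8.759, B 8.759, C 10.241
Sensible, products 25→89.0 °C: 248.55 kJ/s
Q = ΔH = -1826 kJ/s = -1826 kW
Heat removed = 6573.7 MJ/h

Q_out = 6570 MJ/h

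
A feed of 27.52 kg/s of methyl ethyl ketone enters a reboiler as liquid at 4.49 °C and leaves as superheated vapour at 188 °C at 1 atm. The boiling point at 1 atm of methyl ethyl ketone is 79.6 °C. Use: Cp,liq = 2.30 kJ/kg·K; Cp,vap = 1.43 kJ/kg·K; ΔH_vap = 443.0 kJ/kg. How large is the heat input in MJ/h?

liquid 4.49→79.6 °C: 172.75 kJ/kg
vaporisation at 79.6 °C: 443 kJ/kg
vapour 79.6→188 °C: 155.01 kJ/kg
Δh = 172.75 + 443 + 155.01 = 770.76 kJ/kg
Q = ṁ·Δh = 27.52 kg/s × 770.76 kJ/kg = 21211 kJ/s
|Q| = 21211 kW = 76361 MJ/h

Q = 76400 MJ/h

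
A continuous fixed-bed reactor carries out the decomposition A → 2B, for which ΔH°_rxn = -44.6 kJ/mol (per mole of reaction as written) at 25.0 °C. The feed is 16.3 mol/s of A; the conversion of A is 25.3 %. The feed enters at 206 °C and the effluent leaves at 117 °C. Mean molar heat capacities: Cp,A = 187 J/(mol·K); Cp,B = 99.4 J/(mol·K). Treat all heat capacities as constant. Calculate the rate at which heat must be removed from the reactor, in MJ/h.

Q_out = 1620 MJ/h

Extent of reaction ξ = 0.253 × 16.3 = 4.1239 mol/s
Reaction term: ξ·ΔH°_rxn = 4.1239 × -44.6 = -183.93 kJ/s
Sensible, feed 206→25 °C: -551.71 kJ/s
Outlet flows (mol/s): A 12.176, B 8.2478
Sensible, products 25→117 °C: 284.9 kJ/s
Q = ΔH = -450.73 kJ/s = -450.73 kW
Heat removed = 1622.6 MJ/h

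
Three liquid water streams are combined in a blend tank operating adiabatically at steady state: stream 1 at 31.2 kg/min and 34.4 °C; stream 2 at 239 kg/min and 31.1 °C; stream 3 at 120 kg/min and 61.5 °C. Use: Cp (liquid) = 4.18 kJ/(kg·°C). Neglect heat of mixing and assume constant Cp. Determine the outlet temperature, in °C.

T_out = 40.7 °C

Energy balance with Q = 0: Σ ṁᵢCp,ᵢ(T_out − Tᵢ) = 0
Σ ṁᵢCp,ᵢTᵢ = 31.2×4.18×34.4 + 239×4.18×31.1 + 120×4.18×61.5 = 66404
Σ ṁᵢCp,ᵢ = 31.2×4.18 + 239×4.18 + 120×4.18 = 1631
T_out = 66404 / 1631 = 40.713 °C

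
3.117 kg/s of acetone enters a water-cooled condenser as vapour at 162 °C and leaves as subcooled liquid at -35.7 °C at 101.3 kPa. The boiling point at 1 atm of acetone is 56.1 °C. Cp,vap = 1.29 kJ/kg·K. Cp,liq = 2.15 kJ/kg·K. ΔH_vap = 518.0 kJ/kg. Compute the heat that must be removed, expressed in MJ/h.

Q_c = 9560 MJ/h

vapour 162→56.1 °C: -136.61 kJ/kg
condensation at 56.1 °C: -518 kJ/kg
liquid 56.1→-35.7 °C: -197.37 kJ/kg
Δh = -136.61 + -518 + -197.37 = -851.98 kJ/kg
Q = ṁ·Δh = 3.117 kg/s × -851.98 kJ/kg = -2655.6 kJ/s
|Q| = 2655.6 kW = 9560.2 MJ/h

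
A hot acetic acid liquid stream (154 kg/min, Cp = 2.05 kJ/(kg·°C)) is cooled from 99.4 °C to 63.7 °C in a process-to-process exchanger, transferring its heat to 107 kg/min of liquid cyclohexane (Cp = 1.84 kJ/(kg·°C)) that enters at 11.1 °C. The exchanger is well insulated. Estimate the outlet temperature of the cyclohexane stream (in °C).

T_c,out = 68.3 °C

Heat released by hot stream: Q = 154 × 2.05 × (99.4 − 63.7) = 11270 kJ/min
Energy balance on cold side (adiabatic exchanger): Q = ṁ_c·Cp_c·(T_c,out − T_c,in)
T_c,out = 11.1 + 11270/(107 × 1.84) = 68.345 °C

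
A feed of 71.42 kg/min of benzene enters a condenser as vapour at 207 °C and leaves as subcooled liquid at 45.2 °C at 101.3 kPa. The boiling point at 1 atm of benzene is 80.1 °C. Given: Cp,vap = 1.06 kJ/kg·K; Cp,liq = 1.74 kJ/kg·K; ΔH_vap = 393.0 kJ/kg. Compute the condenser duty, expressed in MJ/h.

Q_c = 2520 MJ/h

vapour 207→80.1 °C: -134.51 kJ/kg
condensation at 80.1 °C: -393 kJ/kg
liquid 80.1→45.2 °C: -60.726 kJ/kg
Δh = -134.51 + -393 + -60.726 = -588.24 kJ/kg
Q = ṁ·Δh = 71.42 kg/min × -588.24 kJ/kg = -42012 kJ/min
|Q| = 700.2 kW = 2520.7 MJ/h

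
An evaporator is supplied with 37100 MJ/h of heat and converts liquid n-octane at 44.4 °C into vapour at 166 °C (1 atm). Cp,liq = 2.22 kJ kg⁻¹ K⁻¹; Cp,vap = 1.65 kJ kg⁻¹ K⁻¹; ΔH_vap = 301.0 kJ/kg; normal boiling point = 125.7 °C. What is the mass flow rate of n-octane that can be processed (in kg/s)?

ṁ = 18.8 kg/s

Δh = 2.22×(125.7−44.4) + 301.0 + 1.65×(166−125.7) = 547.98 kJ/kg
Q = 37100 MJ/h = 10306 kJ/s = 10306 kJ/s
ṁ = Q/Δh = 10306 / 547.98 = 18.806 kg/s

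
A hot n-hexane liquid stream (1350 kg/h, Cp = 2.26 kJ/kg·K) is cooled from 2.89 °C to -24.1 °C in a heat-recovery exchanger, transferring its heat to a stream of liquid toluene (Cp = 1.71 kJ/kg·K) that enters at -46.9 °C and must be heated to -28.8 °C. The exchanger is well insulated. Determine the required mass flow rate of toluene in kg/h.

Heat released by hot stream: Q = 1350 × 2.26 × (2.89 − -24.1) = 82346 kJ/h
Energy balance on cold side (adiabatic exchanger): Q = ṁ_c·Cp_c·(T_c,out − T_c,in)
ṁ_c = 82346 / [1.71 × (-28.8 − -46.9)] = 2660.5 kg/h

ṁ_c = 2660 kg/h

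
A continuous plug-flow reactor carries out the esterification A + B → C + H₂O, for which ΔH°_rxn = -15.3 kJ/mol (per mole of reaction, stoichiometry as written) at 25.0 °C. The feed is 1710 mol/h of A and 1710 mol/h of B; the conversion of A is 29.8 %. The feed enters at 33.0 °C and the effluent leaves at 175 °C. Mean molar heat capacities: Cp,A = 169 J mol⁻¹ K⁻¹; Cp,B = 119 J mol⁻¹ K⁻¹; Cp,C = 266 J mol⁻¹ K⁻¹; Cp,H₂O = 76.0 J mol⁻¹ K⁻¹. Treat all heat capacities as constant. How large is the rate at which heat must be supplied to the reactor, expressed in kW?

Q_in = 18.4 kW

Extent of reaction ξ = 0.298 × 1710 = 509.58 mol/h
Reaction term: ξ·ΔH°_rxn = 509.58 × -15.3 = -7796.6 kJ/h
Sensible, feed 33.0→25 °C: -3939.8 kJ/h
Outlet flows (mol/h): A 1200.4, B 1200.4, C 509.58, H₂O 509.58
Sensible, products 25→175 °C: 78000 kJ/h
Q = ΔH = 66263 kJ/h = 18.406 kW
Heat supplied = 18.406 kW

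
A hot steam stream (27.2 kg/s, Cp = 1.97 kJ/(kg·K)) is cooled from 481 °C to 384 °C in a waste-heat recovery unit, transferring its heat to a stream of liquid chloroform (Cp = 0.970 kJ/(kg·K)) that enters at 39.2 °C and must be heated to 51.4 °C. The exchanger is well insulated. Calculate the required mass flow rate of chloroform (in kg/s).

Heat released by hot stream: Q = 27.2 × 1.97 × (481 − 384) = 5197.6 kJ/s
Energy balance on cold side (adiabatic exchanger): Q = ṁ_c·Cp_c·(T_c,out − T_c,in)
ṁ_c = 5197.6 / [0.970 × (51.4 − 39.2)] = 439.21 kg/s

ṁ_c = 439 kg/s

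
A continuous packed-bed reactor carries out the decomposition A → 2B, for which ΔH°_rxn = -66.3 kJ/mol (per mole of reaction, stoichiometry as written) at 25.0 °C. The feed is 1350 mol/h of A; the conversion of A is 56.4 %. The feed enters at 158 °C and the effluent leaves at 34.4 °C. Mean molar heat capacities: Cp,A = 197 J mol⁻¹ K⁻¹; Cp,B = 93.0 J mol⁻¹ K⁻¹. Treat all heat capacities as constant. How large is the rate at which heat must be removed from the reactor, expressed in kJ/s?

Extent of reaction ξ = 0.564 × 1350 = 761.4 mol/h
Reaction term: ξ·ΔH°_rxn = 761.4 × -66.3 = -50481 kJ/h
Sensible, feed 158→25 °C: -35371 kJ/h
Outlet flows (mol/h): A 588.6, B 1522.8
Sensible, products 25→34.4 °C: 2421.2 kJ/h
Q = ΔH = -83431 kJ/h = -23.175 kW
Heat removed = 23.175 kJ/s

Q_out = 23.2 kJ/s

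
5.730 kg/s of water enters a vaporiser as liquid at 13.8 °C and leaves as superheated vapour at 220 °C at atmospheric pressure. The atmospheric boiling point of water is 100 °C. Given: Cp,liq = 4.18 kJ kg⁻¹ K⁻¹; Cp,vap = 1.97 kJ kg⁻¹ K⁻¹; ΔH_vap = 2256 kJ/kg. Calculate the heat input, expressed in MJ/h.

liquid 13.8→100 °C: 360.32 kJ/kg
vaporisation at 100 °C: 2256 kJ/kg
vapour 100→220 °C: 236.4 kJ/kg
Δh = 360.32 + 2256 + 236.4 = 2852.7 kJ/kg
Q = ṁ·Δh = 5.730 kg/s × 2852.7 kJ/kg = 16346 kJ/s
|Q| = 16346 kW = 58846 MJ/h

Q = 58800 MJ/h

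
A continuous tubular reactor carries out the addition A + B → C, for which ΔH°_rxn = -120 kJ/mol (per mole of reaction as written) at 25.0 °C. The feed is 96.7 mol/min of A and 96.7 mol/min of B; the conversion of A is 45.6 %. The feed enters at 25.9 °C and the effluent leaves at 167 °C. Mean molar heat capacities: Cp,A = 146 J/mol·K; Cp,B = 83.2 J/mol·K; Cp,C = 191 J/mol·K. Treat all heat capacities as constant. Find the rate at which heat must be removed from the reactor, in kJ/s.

Q_out = 40.1 kJ/s

Extent of reaction ξ = 0.456 × 96.7 = 44.095 mol/min
Reaction term: ξ·ΔH°_rxn = 44.095 × -120 = -5291.4 kJ/min
Sensible, feed 25.9→25 °C: -19.947 kJ/min
Outlet flows (mol/min): A 52.605, B 52.605, C 44.095
Sensible, products 25→167 °C: 2908 kJ/min
Q = ΔH = -2403.3 kJ/min = -40.055 kW
Heat removed = 40.055 kJ/s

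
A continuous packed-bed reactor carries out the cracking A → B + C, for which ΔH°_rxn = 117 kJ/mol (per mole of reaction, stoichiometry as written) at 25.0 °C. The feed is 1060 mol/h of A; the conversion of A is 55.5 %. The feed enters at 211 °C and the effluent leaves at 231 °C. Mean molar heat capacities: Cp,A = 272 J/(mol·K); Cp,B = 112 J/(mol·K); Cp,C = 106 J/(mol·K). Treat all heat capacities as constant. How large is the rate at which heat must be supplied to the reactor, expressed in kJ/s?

Extent of reaction ξ = 0.555 × 1060 = 588.3 mol/h
Reaction term: ξ·ΔH°_rxn = 588.3 × 117 = 68831 kJ/h
Sensible, feed 211→25 °C: -53628 kJ/h
Outlet flows (mol/h): A 471.7, B 588.3, C 588.3
Sensible, products 25→231 °C: 52850 kJ/h
Q = ΔH = 68053 kJ/h = 18.904 kW
Heat supplied = 18.904 kJ/s

Q_in = 18.9 kJ/s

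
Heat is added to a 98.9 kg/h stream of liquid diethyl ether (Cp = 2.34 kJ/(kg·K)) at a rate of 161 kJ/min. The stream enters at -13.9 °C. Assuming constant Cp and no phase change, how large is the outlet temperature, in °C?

T_out = 27.8 °C

Q = 161 kJ/min = 9660 kJ/h
ΔT = Q/(ṁ·Cp) = 9660/(98.9×2.34) = 41.741 K
T_out = -13.9 + 41.741 = 27.841 °C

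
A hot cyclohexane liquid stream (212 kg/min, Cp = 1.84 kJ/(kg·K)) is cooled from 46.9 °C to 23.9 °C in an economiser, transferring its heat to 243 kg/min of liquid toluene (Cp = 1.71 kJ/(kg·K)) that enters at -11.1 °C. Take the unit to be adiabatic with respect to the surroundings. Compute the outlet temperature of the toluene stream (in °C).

T_c,out = 10.5 °C

Heat released by hot stream: Q = 212 × 1.84 × (46.9 − 23.9) = 8971.8 kJ/min
Energy balance on cold side (adiabatic exchanger): Q = ṁ_c·Cp_c·(T_c,out − T_c,in)
T_c,out = -11.1 + 8971.8/(243 × 1.71) = 10.491 °C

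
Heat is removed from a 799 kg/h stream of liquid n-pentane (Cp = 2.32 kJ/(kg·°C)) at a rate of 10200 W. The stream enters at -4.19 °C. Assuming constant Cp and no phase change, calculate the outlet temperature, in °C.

Q = 10200 W = 36720 kJ/h
ΔT = Q/(ṁ·Cp) = 36720/(799×2.32) = 19.809 K
T_out = -4.19 − 19.809 = -23.999 °C

T_out = -24.0 °C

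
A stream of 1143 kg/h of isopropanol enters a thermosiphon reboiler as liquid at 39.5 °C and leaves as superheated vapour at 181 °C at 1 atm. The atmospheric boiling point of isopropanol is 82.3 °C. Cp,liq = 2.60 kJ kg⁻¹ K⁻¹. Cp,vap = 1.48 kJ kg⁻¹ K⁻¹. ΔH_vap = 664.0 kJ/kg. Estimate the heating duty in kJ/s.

liquid 39.5→82.3 °C: 111.28 kJ/kg
vaporisation at 82.3 °C: 664 kJ/kg
vapour 82.3→181 °C: 146.08 kJ/kg
Δh = 111.28 + 664 + 146.08 = 921.36 kJ/kg
Q = ṁ·Δh = 1143 kg/h × 921.36 kJ/kg = 1.0531e+06 kJ/h
|Q| = 292.53 kW

Q = 293 kJ/s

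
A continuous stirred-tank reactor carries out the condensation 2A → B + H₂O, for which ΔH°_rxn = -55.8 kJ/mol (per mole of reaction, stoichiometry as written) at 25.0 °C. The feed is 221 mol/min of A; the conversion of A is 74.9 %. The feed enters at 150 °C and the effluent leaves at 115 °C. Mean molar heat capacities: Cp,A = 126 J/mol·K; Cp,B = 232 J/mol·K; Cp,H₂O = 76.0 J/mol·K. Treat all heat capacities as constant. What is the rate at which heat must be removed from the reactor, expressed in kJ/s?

Q_out = 86.3 kJ/s

Extent of reaction ξ = 0.749 × 221 / 2 = 82.764 mol/min
Reaction term: ξ·ΔH°_rxn = 82.764 × -55.8 = -4618.3 kJ/min
Sensible, feed 150→25 °C: -3480.8 kJ/min
Outlet flows (mol/min): A 55.471, B 82.764, H₂O 82.764
Sensible, products 25→115 °C: 2923.3 kJ/min
Q = ΔH = -5175.7 kJ/min = -86.262 kW
Heat removed = 86.262 kJ/s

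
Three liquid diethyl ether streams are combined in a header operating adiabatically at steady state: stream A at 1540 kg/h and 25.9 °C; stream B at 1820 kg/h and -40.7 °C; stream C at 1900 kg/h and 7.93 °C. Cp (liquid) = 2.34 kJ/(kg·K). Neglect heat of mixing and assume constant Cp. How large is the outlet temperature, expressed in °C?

No heat crosses the boundary, so H_out = H_in.
T_out = Σ ṁᵢCp,ᵢTᵢ / Σ ṁᵢCp,ᵢ
      = -44743 / 12308 = -3.6352 °C

T_out = -3.64 °C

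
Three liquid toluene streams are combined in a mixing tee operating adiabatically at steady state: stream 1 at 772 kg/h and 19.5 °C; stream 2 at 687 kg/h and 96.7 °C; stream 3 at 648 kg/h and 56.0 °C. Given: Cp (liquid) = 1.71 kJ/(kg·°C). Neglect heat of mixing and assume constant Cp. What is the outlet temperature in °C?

T_out = 55.9 °C

Energy balance with Q = 0: Σ ṁᵢCp,ᵢ(T_out − Tᵢ) = 0
Σ ṁᵢCp,ᵢTᵢ = 772×1.71×19.5 + 687×1.71×96.7 + 648×1.71×56.0 = 201400
Σ ṁᵢCp,ᵢ = 772×1.71 + 687×1.71 + 648×1.71 = 3603
T_out = 201400 / 3603 = 55.897 °C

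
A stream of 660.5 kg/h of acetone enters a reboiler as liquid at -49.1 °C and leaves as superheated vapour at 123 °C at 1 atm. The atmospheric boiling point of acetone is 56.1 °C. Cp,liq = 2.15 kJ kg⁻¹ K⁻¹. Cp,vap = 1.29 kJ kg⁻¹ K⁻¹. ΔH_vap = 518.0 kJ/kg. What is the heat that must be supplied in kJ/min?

liquid -49.1→56.1 °C: 226.18 kJ/kg
vaporisation at 56.1 °C: 518 kJ/kg
vapour 56.1→123 °C: 86.301 kJ/kg
Δh = 226.18 + 518 + 86.301 = 830.48 kJ/kg
Q = ṁ·Δh = 660.5 kg/h × 830.48 kJ/kg = 548530 kJ/h
|Q| = 152.37 kW = 9142.2 kJ/min

Q = 9140 kJ/min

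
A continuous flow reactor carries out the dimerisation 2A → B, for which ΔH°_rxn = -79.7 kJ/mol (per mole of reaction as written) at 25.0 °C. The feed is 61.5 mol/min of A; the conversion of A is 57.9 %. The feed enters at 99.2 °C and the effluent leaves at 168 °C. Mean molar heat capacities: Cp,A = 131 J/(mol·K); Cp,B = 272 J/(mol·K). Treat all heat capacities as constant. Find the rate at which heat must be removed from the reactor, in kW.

Extent of reaction ξ = 0.579 × 61.5 / 2 = 17.804 mol/min
Reaction term: ξ·ΔH°_rxn = 17.804 × -79.7 = -1419 kJ/min
Sensible, feed 99.2→25 °C: -597.79 kJ/min
Outlet flows (mol/min): A 25.892, B 17.804
Sensible, products 25→168 °C: 1177.5 kJ/min
Q = ΔH = -839.25 kJ/min = -13.988 kW
Heat removed = 13.988 kW

Q_out = 14.0 kW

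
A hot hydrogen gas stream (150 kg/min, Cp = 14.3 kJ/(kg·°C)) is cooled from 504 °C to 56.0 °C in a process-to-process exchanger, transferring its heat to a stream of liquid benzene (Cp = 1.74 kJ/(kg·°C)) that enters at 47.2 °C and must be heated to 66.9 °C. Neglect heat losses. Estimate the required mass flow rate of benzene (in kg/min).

ṁ_c = 28000 kg/min

Heat released by hot stream: Q = 150 × 14.3 × (504 − 56.0) = 960960 kJ/min
Energy balance on cold side (adiabatic exchanger): Q = ṁ_c·Cp_c·(T_c,out − T_c,in)
ṁ_c = 960960 / [1.74 × (66.9 − 47.2)] = 28034 kg/min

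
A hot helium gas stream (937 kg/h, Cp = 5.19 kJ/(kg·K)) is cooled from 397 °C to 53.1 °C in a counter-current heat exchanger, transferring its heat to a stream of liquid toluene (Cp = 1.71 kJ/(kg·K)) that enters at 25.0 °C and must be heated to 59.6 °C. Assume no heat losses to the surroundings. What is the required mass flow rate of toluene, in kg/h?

ṁ_c = 28300 kg/h

Heat released by hot stream: Q = 937 × 5.19 × (397 − 53.1) = 1.6724e+06 kJ/h
Energy balance on cold side (adiabatic exchanger): Q = ṁ_c·Cp_c·(T_c,out − T_c,in)
ṁ_c = 1.6724e+06 / [1.71 × (59.6 − 25.0)] = 28266 kg/h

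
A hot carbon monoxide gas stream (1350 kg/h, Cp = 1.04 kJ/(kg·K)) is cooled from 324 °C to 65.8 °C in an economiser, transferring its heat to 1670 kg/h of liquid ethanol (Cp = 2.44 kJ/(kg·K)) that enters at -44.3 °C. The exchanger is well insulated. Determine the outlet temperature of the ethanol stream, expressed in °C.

Heat released by hot stream: Q = 1350 × 1.04 × (324 − 65.8) = 362510 kJ/h
Energy balance on cold side (adiabatic exchanger): Q = ṁ_c·Cp_c·(T_c,out − T_c,in)
T_c,out = -44.3 + 362510/(1670 × 2.44) = 44.665 °C

T_c,out = 44.7 °C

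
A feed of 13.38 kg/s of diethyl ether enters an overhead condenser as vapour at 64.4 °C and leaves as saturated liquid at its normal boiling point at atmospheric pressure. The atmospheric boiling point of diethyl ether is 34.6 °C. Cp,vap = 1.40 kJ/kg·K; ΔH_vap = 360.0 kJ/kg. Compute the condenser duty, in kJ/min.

vapour 64.4→34.6 °C: -41.72 kJ/kg
condensation at 34.6 °C: -360 kJ/kg
Δh = -41.72 + -360 = -401.72 kJ/kg
Q = ṁ·Δh = 13.38 kg/s × -401.72 kJ/kg = -5375 kJ/s
|Q| = 5375 kW = 322500 kJ/min

Q_c = 323000 kJ/min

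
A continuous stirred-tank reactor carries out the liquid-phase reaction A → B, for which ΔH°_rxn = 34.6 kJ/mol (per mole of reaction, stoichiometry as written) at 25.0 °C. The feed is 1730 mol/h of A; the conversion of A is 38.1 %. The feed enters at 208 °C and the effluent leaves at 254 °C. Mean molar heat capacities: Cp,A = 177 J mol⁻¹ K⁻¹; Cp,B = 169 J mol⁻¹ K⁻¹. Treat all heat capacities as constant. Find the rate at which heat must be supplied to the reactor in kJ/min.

Extent of reaction ξ = 0.381 × 1730 = 659.13 mol/h
Reaction term: ξ·ΔH°_rxn = 659.13 × 34.6 = 22806 kJ/h
Sensible, feed 208→25 °C: -56036 kJ/h
Outlet flows (mol/h): A 1070.9, B 659.13
Sensible, products 25→254 °C: 68915 kJ/h
Q = ΔH = 35684 kJ/h = 9.9122 kW
Heat supplied = 594.73 kJ/min

Q_in = 595 kJ/min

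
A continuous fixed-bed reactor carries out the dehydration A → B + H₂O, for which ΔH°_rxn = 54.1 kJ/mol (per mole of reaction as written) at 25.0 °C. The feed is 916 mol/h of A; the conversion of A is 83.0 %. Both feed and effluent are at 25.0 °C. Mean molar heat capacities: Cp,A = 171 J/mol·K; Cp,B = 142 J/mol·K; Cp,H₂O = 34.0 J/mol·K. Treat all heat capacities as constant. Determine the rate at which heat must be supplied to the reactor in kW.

Q_in = 11.4 kW

Extent of reaction ξ = 0.830 × 916 = 760.28 mol/h
Reaction term: ξ·ΔH°_rxn = 760.28 × 54.1 = 41131 kJ/h
Q = ΔH = 41131 kJ/h = 11.425 kW
Heat supplied = 11.425 kW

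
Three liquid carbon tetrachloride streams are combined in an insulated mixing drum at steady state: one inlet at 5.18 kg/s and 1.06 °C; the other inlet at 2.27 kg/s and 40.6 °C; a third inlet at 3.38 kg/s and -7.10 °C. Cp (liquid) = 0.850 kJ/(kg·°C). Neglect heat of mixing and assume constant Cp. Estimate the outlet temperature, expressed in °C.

Energy balance with Q = 0: Σ ṁᵢCp,ᵢ(T_out − Tᵢ) = 0
T_out = Σ ṁᵢCp,ᵢTᵢ / Σ ṁᵢCp,ᵢ
      = 62.607 / 9.2055 = 6.801 °C

T_out = 6.80 °C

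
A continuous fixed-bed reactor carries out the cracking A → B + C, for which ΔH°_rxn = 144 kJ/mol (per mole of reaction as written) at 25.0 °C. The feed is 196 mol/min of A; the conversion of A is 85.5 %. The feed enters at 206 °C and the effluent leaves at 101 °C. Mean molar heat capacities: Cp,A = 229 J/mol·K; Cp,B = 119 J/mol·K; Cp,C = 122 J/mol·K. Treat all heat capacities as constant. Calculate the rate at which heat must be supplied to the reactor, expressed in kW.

Q_in = 326 kW

Extent of reaction ξ = 0.855 × 196 = 167.58 mol/min
Reaction term: ξ·ΔH°_rxn = 167.58 × 144 = 24132 kJ/min
Sensible, feed 206→25 °C: -8124 kJ/min
Outlet flows (mol/min): A 28.42, B 167.58, C 167.58
Sensible, products 25→101 °C: 3564 kJ/min
Q = ΔH = 19572 kJ/min = 326.19 kW
Heat supplied = 326.19 kW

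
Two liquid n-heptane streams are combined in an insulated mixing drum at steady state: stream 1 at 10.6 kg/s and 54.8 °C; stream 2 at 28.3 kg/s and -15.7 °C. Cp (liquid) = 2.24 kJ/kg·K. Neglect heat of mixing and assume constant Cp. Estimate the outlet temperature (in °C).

T_out = 3.51 °C

No heat crosses the boundary, so H_out = H_in.
Σ ṁᵢCp,ᵢTᵢ = 10.6×2.24×54.8 + 28.3×2.24×-15.7 = 305.92
Σ ṁᵢCp,ᵢ = 10.6×2.24 + 28.3×2.24 = 87.136
T_out = 305.92 / 87.136 = 3.5108 °C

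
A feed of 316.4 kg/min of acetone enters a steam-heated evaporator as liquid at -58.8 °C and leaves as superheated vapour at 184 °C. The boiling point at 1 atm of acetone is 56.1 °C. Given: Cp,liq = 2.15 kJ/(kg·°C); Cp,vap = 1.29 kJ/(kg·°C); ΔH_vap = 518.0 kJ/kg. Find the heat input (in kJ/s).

Q = 4900 kJ/s

liquid -58.8→56.1 °C: 247.03 kJ/kg
vaporisation at 56.1 °C: 518 kJ/kg
vapour 56.1→184 °C: 164.99 kJ/kg
Δh = 247.03 + 518 + 164.99 = 930.03 kJ/kg
Q = ṁ·Δh = 316.4 kg/min × 930.03 kJ/kg = 294260 kJ/min
|Q| = 4904.3 kW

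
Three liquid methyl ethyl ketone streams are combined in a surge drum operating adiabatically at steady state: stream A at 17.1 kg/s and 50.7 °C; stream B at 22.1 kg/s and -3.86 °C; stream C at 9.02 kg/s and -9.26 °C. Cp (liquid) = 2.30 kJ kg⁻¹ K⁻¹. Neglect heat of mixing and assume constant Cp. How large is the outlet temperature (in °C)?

T_out = 14.5 °C

No heat crosses the boundary, so H_out = H_in.
T_out = Σ ṁᵢCp,ᵢTᵢ / Σ ṁᵢCp,ᵢ
      = 1605.7 / 110.91 = 14.478 °C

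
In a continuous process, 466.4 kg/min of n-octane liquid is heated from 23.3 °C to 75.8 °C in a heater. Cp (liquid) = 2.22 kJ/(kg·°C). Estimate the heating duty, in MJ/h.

Q = 3260 MJ/h

Q = ṁ·Cp·ΔT = 466.4 × 2.22 × (75.8 − 23.3) = 54359 kJ/min
Converting: 54359 / 60 s = 905.98 kW
Heating duty = 3261.5 MJ/h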